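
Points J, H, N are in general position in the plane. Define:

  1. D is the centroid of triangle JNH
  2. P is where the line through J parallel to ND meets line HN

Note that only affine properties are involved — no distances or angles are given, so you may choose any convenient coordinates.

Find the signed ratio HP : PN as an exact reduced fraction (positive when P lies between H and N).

HP:PN = -2

Work in coordinates with J = (0, 0), H = (1, 0), N = (0, 1).
1. D is the centroid of triangle JNH ⇒ D = (1/3, 1/3)
2. P is where the line through J parallel to ND meets line HN ⇒ P = (-1, 2)
P = H + t·(N−H) with t = 2, so HP:PN = t:(1−t) = 2:-1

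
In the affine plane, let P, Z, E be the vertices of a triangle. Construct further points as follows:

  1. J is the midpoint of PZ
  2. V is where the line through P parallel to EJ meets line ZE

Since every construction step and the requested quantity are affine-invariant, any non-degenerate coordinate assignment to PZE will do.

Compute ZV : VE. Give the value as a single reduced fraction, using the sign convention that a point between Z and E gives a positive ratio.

Set P = (0, 0), Z = (1, 0), E = (0, 1); any affine frame gives the same invariant.
1. J is the midpoint of PZ ⇒ J = (1/2, 0)
2. V is where the line through P parallel to EJ meets line ZE ⇒ V = (-1, 2)
V = Z + t·(E−Z) with t = 2, so ZV:VE = t:(1−t) = 2:-1

ZV:VE = -2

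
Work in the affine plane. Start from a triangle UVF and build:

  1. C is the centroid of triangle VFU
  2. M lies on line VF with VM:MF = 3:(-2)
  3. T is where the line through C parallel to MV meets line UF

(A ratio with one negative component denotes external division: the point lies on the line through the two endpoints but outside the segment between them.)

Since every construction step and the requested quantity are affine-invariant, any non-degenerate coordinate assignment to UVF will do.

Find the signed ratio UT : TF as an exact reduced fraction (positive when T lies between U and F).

Work in coordinates with U = (0, 0), V = (1, 0), F = (0, 1).
1. C is the centroid of triangle VFU ⇒ C = (1/3, 1/3)
2. M lies on line VF with VM:MF = 3:(-2) ⇒ M = (-2, 3)
3. T is where the line through C parallel to MV meets line UF ⇒ T = (0, 2/3)
T = U + t·(F−U) with t = 2/3, so UT:TF = t:(1−t) = 2/3:1/3

UT:TF = 2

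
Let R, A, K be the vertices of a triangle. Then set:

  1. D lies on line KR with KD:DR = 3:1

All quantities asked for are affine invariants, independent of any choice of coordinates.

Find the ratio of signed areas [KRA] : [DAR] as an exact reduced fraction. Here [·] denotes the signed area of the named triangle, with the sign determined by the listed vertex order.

[KRA]:[DAR] = -4

Set R = (0, 0), A = (1, 0), K = (0, 1); any affine frame gives the same invariant.
1. D lies on line KR with KD:DR = 3:1 ⇒ D = (0, 1/4)
2·[KRA] = 1, 2·[DAR] = -1/4
[KRA]:[DAR] = 1:-1/4 = -4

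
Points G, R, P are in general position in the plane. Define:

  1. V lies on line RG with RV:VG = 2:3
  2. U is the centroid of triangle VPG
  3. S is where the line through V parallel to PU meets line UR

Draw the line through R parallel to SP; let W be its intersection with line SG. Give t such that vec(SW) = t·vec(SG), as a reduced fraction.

t = -28/57

Set G = (0, 0), R = (1, 0), P = (0, 1); any affine frame gives the same invariant.
1. V lies on line RG with RV:VG = 2:3 ⇒ V = (3/5, 0)
2. U is the centroid of triangle VPG ⇒ U = (1/5, 1/3)
3. S is where the line through V parallel to PU meets line UR ⇒ S = (19/35, 4/21)
through R parallel to SP: direction (-19/35, 17/21); meets SG at W = (17/21, 340/1197)
W = S + t·(G−S) with t = -28/57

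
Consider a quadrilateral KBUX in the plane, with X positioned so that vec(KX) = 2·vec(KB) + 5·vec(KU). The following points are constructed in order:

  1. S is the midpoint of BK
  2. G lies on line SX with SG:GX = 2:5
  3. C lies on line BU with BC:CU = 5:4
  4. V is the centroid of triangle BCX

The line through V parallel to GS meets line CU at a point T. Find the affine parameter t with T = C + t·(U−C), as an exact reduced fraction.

Assign K = (0, 0), B = (1, 0), U = (0, 1), X = (2, 5) — the answer is frame-independent, so this choice is without loss of generality.
1. S is the midpoint of BK ⇒ S = (1/2, 0)
2. G lies on line SX with SG:GX = 2:5 ⇒ G = (13/14, 10/7)
3. C lies on line BU with BC:CU = 5:4 ⇒ C = (4/9, 5/9)
4. V is the centroid of triangle BCX ⇒ V = (31/27, 50/27)
through V parallel to GS: direction (-3/7, -10/7); meets CU at T = (241/351, 110/351)
T = C + t·(U−C) with t = -85/156

t = -85/156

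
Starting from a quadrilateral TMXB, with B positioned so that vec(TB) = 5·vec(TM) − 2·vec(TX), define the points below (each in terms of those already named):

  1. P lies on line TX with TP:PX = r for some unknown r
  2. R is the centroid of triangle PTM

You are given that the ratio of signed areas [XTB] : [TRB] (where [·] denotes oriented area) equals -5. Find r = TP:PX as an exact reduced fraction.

r = 1/4

Assign T = (0, 0), M = (1, 0), X = (0, 1), B = (5, -2) — the answer is frame-independent, so this choice is without loss of generality.
1. With TP:PX = r, write λ = r/(r+1) so P = T + λ·(X−T); P is affine-linear in λ
2. R is the centroid of triangle PTM ⇒ R is an affine combination of earlier points and hence also affine-linear in λ
Every point depending on P is an affine combination of P and λ-independent points, so each such coordinate is linear in λ; the λ² term in each signed area is a multiple of (X−T)×(X−T) = 0, so 2·[XTB] and 2·[TRB] are each linear in λ. Evaluating at λ=0 and λ=1:
  2·[XTB] = 5,   2·[TRB] = -5/3·λ − 2/3
So [XTB]:[TRB] = (5) / (-5/3·λ − 2/3). Setting this equal to -5:
  5 = -5·(-5/3·λ − 2/3)  ⇒  λ = 1/5
Then r = λ/(1−λ) = (1/5)/(4/5) = 1/4. Check: with r = 1/4, P = (0, 1/5) and [XTB]:[TRB] = -5 as required.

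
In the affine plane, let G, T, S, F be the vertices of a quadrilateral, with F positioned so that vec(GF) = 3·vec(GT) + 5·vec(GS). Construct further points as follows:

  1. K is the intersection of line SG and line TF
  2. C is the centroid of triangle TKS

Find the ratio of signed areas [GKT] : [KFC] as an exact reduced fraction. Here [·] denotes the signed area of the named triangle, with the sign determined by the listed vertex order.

Choose coordinates G = (0, 0), T = (1, 0), S = (0, 1), F = (3, 5).
1. K is the intersection of line SG and line TF ⇒ K = (0, -5/2)
2. C is the centroid of triangle TKS ⇒ C = (1/3, -1/2)
2·[GKT] = 5/2, 2·[KFC] = 7/2
[GKT]:[KFC] = 5/2:7/2 = 5/7

[GKT]:[KFC] = 5/7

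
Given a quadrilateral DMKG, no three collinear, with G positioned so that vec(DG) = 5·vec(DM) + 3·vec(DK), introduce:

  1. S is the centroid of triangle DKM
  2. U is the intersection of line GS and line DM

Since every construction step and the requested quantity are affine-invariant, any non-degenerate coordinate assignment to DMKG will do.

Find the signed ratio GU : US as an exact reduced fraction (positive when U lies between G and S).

GU:US = -9

Set D = (0, 0), M = (1, 0), K = (0, 1), G = (5, 3); any affine frame gives the same invariant.
1. S is the centroid of triangle DKM ⇒ S = (1/3, 1/3)
2. U is the intersection of line GS and line DM ⇒ U = (-1/4, 0)
U = G + t·(S−G) with t = 9/8, so GU:US = t:(1−t) = 9/8:-1/8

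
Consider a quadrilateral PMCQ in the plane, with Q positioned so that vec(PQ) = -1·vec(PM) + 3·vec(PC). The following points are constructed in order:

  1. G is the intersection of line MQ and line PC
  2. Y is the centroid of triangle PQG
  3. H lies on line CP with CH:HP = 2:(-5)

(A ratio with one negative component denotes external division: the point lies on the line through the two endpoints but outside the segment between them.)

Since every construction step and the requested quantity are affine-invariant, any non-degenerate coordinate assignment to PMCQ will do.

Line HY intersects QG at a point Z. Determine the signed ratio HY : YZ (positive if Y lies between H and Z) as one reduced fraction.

HY:YZ = -4/3

Work in coordinates with P = (0, 0), M = (1, 0), C = (0, 1), Q = (-1, 3).
1. G is the intersection of line MQ and line PC ⇒ G = (0, 3/2)
2. Y is the centroid of triangle PQG ⇒ Y = (-1/3, 3/2)
3. H lies on line CP with CH:HP = 2:(-5) ⇒ H = (0, 5/3)
line HY meets QG at Z = (-1/12, 13/8)
Y = H + t·(Z−H) with t = 4, so HY:YZ = 4:-3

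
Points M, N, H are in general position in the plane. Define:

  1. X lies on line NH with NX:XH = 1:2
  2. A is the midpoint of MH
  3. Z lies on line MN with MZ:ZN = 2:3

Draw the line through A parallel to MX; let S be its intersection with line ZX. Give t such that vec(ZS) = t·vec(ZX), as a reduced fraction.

Assign M = (0, 0), N = (1, 0), H = (0, 1) — the answer is frame-independent, so this choice is without loss of generality.
1. X lies on line NH with NX:XH = 1:2 ⇒ X = (2/3, 1/3)
2. A is the midpoint of MH ⇒ A = (0, 1/2)
3. Z lies on line MN with MZ:ZN = 2:3 ⇒ Z = (2/5, 0)
through A parallel to MX: direction (2/3, 1/3); meets ZX at S = (4/3, 7/6)
S = Z + t·(X−Z) with t = 7/2

t = 7/2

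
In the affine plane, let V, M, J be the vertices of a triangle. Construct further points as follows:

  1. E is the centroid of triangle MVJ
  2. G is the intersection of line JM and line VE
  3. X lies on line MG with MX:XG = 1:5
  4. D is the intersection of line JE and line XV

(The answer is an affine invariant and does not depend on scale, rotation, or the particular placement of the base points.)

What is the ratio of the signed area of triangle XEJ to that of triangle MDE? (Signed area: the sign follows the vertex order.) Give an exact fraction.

Assign V = (0, 0), M = (1, 0), J = (0, 1) — the answer is frame-independent, so this choice is without loss of generality.
1. E is the centroid of triangle MVJ ⇒ E = (1/3, 1/3)
2. G is the intersection of line JM and line VE ⇒ G = (1/2, 1/2)
3. X lies on line MG with MX:XG = 1:5 ⇒ X = (11/12, 1/12)
4. D is the intersection of line JE and line XV ⇒ D = (11/23, 1/23)
2·[XEJ] = -11/36, 2·[MDE] = -10/69
[XEJ]:[MDE] = -11/36:-10/69 = 253/120

[XEJ]:[MDE] = 253/120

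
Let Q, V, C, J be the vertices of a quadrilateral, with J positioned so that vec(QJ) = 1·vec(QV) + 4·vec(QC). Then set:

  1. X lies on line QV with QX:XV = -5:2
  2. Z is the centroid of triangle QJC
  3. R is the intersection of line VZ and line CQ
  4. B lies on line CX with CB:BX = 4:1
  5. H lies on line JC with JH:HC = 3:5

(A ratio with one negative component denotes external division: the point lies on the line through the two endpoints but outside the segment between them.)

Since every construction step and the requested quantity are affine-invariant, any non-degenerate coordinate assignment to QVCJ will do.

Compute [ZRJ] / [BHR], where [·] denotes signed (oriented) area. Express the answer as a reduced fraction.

Assign Q = (0, 0), V = (1, 0), C = (0, 1), J = (1, 4) — the answer is frame-independent, so this choice is without loss of generality.
1. X lies on line QV with QX:XV = -5:2 ⇒ X = (5/3, 0)
2. Z is the centroid of triangle QJC ⇒ Z = (1/3, 5/3)
3. R is the intersection of line VZ and line CQ ⇒ R = (0, 5/2)
4. B lies on line CX with CB:BX = 4:1 ⇒ B = (4/3, 1/5)
5. H lies on line JC with JH:HC = 3:5 ⇒ H = (5/8, 23/8)
2·[ZRJ] = -4/3, 2·[BHR] = 31/16
[ZRJ]:[BHR] = -4/3:31/16 = -64/93

[ZRJ]:[BHR] = -64/93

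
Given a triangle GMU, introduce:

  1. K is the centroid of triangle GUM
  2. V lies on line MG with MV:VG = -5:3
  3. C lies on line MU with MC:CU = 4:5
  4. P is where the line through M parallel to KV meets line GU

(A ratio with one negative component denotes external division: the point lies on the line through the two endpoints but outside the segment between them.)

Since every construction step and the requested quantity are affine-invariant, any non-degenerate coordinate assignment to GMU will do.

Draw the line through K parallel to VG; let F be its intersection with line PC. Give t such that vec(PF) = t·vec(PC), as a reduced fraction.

Work in coordinates with G = (0, 0), M = (1, 0), U = (0, 1).
1. K is the centroid of triangle GUM ⇒ K = (1/3, 1/3)
2. V lies on line MG with MV:VG = -5:3 ⇒ V = (-3/2, 0)
3. C lies on line MU with MC:CU = 4:5 ⇒ C = (5/9, 4/9)
4. P is where the line through M parallel to KV meets line GU ⇒ P = (0, -2/11)
through K parallel to VG: direction (3/2, 0); meets PC at F = (85/186, 1/3)
F = P + t·(C−P) with t = 51/62

t = 51/62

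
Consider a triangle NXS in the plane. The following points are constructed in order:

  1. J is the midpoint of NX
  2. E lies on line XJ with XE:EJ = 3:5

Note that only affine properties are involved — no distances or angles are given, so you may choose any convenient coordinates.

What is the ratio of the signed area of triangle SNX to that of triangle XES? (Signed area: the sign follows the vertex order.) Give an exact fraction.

[SNX]:[XES] = -16/3

Assign N = (0, 0), X = (1, 0), S = (0, 1) — the answer is frame-independent, so this choice is without loss of generality.
1. J is the midpoint of NX ⇒ J = (1/2, 0)
2. E lies on line XJ with XE:EJ = 3:5 ⇒ E = (13/16, 0)
2·[SNX] = 1, 2·[XES] = -3/16
[SNX]:[XES] = 1:-3/16 = -16/3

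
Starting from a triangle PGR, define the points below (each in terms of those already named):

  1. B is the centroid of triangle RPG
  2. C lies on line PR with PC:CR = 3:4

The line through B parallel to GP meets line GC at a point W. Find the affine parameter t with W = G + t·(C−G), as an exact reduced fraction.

Assign P = (0, 0), G = (1, 0), R = (0, 1) — the answer is frame-independent, so this choice is without loss of generality.
1. B is the centroid of triangle RPG ⇒ B = (1/3, 1/3)
2. C lies on line PR with PC:CR = 3:4 ⇒ C = (0, 3/7)
through B parallel to GP: direction (-1, 0); meets GC at W = (2/9, 1/3)
W = G + t·(C−G) with t = 7/9

t = 7/9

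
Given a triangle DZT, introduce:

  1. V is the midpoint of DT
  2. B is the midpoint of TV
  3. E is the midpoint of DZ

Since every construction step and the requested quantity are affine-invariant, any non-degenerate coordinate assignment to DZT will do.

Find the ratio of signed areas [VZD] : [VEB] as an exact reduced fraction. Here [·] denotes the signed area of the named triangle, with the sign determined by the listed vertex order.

[VZD]:[VEB] = -4

Set D = (0, 0), Z = (1, 0), T = (0, 1); any affine frame gives the same invariant.
1. V is the midpoint of DT ⇒ V = (0, 1/2)
2. B is the midpoint of TV ⇒ B = (0, 3/4)
3. E is the midpoint of DZ ⇒ E = (1/2, 0)
2·[VZD] = -1/2, 2·[VEB] = 1/8
[VZD]:[VEB] = -1/2:1/8 = -4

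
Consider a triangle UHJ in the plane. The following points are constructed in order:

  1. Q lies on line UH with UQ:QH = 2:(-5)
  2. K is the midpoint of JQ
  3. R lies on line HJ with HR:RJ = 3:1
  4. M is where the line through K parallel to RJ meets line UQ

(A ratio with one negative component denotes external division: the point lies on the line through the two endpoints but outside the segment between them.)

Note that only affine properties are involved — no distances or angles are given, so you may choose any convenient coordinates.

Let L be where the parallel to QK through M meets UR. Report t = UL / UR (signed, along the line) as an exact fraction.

t = -2/3

Work in coordinates with U = (0, 0), H = (1, 0), J = (0, 1).
1. Q lies on line UH with UQ:QH = 2:(-5) ⇒ Q = (-2/3, 0)
2. K is the midpoint of JQ ⇒ K = (-1/3, 1/2)
3. R lies on line HJ with HR:RJ = 3:1 ⇒ R = (1/4, 3/4)
4. M is where the line through K parallel to RJ meets line UQ ⇒ M = (1/6, 0)
through M parallel to QK: direction (1/3, 1/2); meets UR at L = (-1/6, -1/2)
L = U + t·(R−U) with t = -2/3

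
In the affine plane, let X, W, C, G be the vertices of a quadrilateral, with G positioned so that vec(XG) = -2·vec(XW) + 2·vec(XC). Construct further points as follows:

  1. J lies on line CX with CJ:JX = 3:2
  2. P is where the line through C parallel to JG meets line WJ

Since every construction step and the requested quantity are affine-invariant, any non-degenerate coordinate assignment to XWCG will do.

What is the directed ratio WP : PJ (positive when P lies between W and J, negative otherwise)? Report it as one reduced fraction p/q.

Set X = (0, 0), W = (1, 0), C = (0, 1), G = (-2, 2); any affine frame gives the same invariant.
1. J lies on line CX with CJ:JX = 3:2 ⇒ J = (0, 2/5)
2. P is where the line through C parallel to JG meets line WJ ⇒ P = (3/2, -1/5)
P = W + t·(J−W) with t = -1/2, so WP:PJ = t:(1−t) = -1/2:3/2

WP:PJ = -1/3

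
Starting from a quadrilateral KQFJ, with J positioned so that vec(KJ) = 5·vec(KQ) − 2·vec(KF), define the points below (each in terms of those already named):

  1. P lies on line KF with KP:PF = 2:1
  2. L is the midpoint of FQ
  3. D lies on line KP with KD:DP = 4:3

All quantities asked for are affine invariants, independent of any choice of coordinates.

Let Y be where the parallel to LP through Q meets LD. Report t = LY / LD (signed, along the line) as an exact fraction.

t = 7/6

Assign K = (0, 0), Q = (1, 0), F = (0, 1), J = (5, -2) — the answer is frame-independent, so this choice is without loss of generality.
1. P lies on line KF with KP:PF = 2:1 ⇒ P = (0, 2/3)
2. L is the midpoint of FQ ⇒ L = (1/2, 1/2)
3. D lies on line KP with KD:DP = 4:3 ⇒ D = (0, 8/21)
through Q parallel to LP: direction (-1/2, 1/6); meets LD at Y = (-1/12, 13/36)
Y = L + t·(D−L) with t = 7/6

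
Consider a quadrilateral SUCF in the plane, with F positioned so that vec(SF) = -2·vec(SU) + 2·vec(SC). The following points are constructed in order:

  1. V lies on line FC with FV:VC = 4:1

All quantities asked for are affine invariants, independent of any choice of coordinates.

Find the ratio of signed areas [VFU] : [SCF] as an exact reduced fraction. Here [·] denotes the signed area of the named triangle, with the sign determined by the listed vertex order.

Work in coordinates with S = (0, 0), U = (1, 0), C = (0, 1), F = (-2, 2).
1. V lies on line FC with FV:VC = 4:1 ⇒ V = (-2/5, 6/5)
2·[VFU] = 4/5, 2·[SCF] = 2
[VFU]:[SCF] = 4/5:2 = 2/5

[VFU]:[SCF] = 2/5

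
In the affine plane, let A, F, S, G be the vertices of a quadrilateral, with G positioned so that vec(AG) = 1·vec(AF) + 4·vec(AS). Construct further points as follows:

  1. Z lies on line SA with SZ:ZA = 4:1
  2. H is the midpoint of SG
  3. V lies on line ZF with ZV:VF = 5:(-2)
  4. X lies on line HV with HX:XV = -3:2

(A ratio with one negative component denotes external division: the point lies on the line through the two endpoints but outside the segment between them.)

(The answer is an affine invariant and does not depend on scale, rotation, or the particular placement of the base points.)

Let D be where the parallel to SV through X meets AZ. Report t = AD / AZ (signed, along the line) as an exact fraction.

Set A = (0, 0), F = (1, 0), S = (0, 1), G = (1, 4); any affine frame gives the same invariant.
1. Z lies on line SA with SZ:ZA = 4:1 ⇒ Z = (0, 1/5)
2. H is the midpoint of SG ⇒ H = (1/2, 5/2)
3. V lies on line ZF with ZV:VF = 5:(-2) ⇒ V = (5/3, -2/15)
4. X lies on line HV with HX:XV = -3:2 ⇒ X = (4, -27/5)
through X parallel to SV: direction (5/3, -17/15); meets AZ at D = (0, -67/25)
D = A + t·(Z−A) with t = -67/5

t = -67/5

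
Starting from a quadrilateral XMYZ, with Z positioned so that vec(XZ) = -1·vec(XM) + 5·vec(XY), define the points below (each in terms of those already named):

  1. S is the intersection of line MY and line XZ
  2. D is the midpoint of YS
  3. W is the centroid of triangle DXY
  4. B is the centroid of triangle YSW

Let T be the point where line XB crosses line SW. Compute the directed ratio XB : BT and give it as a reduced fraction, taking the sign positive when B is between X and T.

Work in coordinates with X = (0, 0), M = (1, 0), Y = (0, 1), Z = (-1, 5).
1. S is the intersection of line MY and line XZ ⇒ S = (-1/4, 5/4)
2. D is the midpoint of YS ⇒ D = (-1/8, 9/8)
3. W is the centroid of triangle DXY ⇒ W = (-1/24, 17/24)
4. B is the centroid of triangle YSW ⇒ B = (-7/72, 71/72)
line XB meets SW at T = (-7/88, 71/88)
B = X + t·(T−X) with t = 11/9, so XB:BT = 11/9:-2/9

XB:BT = -11/2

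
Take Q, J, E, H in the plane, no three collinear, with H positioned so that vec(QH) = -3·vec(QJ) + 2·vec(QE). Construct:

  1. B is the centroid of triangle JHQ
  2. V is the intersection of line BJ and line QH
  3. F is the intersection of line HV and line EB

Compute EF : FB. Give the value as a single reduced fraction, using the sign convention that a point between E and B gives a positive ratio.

Choose coordinates Q = (0, 0), J = (1, 0), E = (0, 1), H = (-3, 2).
1. B is the centroid of triangle JHQ ⇒ B = (-2/3, 2/3)
2. V is the intersection of line BJ and line QH ⇒ V = (-3/2, 1)
3. F is the intersection of line HV and line EB ⇒ F = (-6/7, 4/7)
F = E + t·(B−E) with t = 9/7, so EF:FB = t:(1−t) = 9/7:-2/7

EF:FB = -9/2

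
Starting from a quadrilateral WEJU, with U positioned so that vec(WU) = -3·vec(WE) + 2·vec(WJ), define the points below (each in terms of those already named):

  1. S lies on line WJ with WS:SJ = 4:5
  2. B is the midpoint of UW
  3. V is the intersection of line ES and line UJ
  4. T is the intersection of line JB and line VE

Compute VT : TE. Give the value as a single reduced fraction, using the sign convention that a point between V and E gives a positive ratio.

Choose coordinates W = (0, 0), E = (1, 0), J = (0, 1), U = (-3, 2).
1. S lies on line WJ with WS:SJ = 4:5 ⇒ S = (0, 4/9)
2. B is the midpoint of UW ⇒ B = (-3/2, 1)
3. V is the intersection of line ES and line UJ ⇒ V = (-5, 8/3)
4. T is the intersection of line JB and line VE ⇒ T = (-5/4, 1)
T = V + t·(E−V) with t = 5/8, so VT:TE = t:(1−t) = 5/8:3/8

VT:TE = 5/3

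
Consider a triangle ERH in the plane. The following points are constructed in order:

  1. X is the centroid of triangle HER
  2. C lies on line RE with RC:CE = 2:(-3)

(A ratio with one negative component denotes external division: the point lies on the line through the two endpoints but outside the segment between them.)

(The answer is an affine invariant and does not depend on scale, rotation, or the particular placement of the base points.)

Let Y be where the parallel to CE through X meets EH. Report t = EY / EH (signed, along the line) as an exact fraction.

Set E = (0, 0), R = (1, 0), H = (0, 1); any affine frame gives the same invariant.
1. X is the centroid of triangle HER ⇒ X = (1/3, 1/3)
2. C lies on line RE with RC:CE = 2:(-3) ⇒ C = (3, 0)
through X parallel to CE: direction (-3, 0); meets EH at Y = (0, 1/3)
Y = E + t·(H−E) with t = 1/3

t = 1/3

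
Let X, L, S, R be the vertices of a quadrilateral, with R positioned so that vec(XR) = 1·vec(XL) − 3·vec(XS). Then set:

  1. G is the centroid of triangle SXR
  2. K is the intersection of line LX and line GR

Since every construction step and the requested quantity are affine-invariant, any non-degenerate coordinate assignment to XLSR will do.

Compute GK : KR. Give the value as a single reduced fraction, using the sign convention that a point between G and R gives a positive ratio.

GK:KR = -2/9

Assign X = (0, 0), L = (1, 0), S = (0, 1), R = (1, -3) — the answer is frame-independent, so this choice is without loss of generality.
1. G is the centroid of triangle SXR ⇒ G = (1/3, -2/3)
2. K is the intersection of line LX and line GR ⇒ K = (1/7, 0)
K = G + t·(R−G) with t = -2/7, so GK:KR = t:(1−t) = -2/7:9/7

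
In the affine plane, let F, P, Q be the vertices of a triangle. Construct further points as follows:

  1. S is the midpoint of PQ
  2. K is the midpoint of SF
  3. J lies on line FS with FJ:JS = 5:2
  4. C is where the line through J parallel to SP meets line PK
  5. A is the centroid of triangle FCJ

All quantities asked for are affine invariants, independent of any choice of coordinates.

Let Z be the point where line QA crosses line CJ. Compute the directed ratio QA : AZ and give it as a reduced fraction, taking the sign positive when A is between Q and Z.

QA:AZ = -11/5

Work in coordinates with F = (0, 0), P = (1, 0), Q = (0, 1).
1. S is the midpoint of PQ ⇒ S = (1/2, 1/2)
2. K is the midpoint of SF ⇒ K = (1/4, 1/4)
3. J lies on line FS with FJ:JS = 5:2 ⇒ J = (5/14, 5/14)
4. C is where the line through J parallel to SP meets line PK ⇒ C = (4/7, 1/7)
5. A is the centroid of triangle FCJ ⇒ A = (13/42, 1/6)
line QA meets CJ at Z = (13/77, 6/11)
A = Q + t·(Z−Q) with t = 11/6, so QA:AZ = 11/6:-5/6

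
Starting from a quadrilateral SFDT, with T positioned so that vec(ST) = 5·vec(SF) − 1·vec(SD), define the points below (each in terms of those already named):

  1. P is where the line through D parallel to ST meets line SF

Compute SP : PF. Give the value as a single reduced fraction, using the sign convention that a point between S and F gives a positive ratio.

SP:PF = -5/4

Assign S = (0, 0), F = (1, 0), D = (0, 1), T = (5, -1) — the answer is frame-independent, so this choice is without loss of generality.
1. P is where the line through D parallel to ST meets line SF ⇒ P = (5, 0)
P = S + t·(F−S) with t = 5, so SP:PF = t:(1−t) = 5:-4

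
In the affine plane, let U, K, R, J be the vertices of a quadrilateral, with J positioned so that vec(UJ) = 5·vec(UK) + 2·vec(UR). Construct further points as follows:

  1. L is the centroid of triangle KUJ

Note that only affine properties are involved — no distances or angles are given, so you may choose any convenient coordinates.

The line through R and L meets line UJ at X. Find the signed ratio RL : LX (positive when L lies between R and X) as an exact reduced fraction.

Choose coordinates U = (0, 0), K = (1, 0), R = (0, 1), J = (5, 2).
1. L is the centroid of triangle KUJ ⇒ L = (2, 2/3)
line RL meets UJ at X = (30/17, 12/17)
L = R + t·(X−R) with t = 17/15, so RL:LX = 17/15:-2/15

RL:LX = -17/2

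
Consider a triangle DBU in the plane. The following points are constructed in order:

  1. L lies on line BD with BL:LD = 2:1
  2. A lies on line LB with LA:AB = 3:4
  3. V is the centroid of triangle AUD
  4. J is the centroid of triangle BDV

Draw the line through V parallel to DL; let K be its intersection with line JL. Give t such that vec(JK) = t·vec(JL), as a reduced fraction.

t = -2

Set D = (0, 0), B = (1, 0), U = (0, 1); any affine frame gives the same invariant.
1. L lies on line BD with BL:LD = 2:1 ⇒ L = (1/3, 0)
2. A lies on line LB with LA:AB = 3:4 ⇒ A = (13/21, 0)
3. V is the centroid of triangle AUD ⇒ V = (13/63, 1/3)
4. J is the centroid of triangle BDV ⇒ J = (76/189, 1/9)
through V parallel to DL: direction (1/3, 0); meets JL at K = (34/63, 1/3)
K = J + t·(L−J) with t = -2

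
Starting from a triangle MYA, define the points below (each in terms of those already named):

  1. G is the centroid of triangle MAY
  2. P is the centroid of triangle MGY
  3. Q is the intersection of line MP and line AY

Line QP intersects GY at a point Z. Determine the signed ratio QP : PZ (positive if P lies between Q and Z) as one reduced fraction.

Set M = (0, 0), Y = (1, 0), A = (0, 1); any affine frame gives the same invariant.
1. G is the centroid of triangle MAY ⇒ G = (1/3, 1/3)
2. P is the centroid of triangle MGY ⇒ P = (4/9, 1/9)
3. Q is the intersection of line MP and line AY ⇒ Q = (4/5, 1/5)
line QP meets GY at Z = (2/3, 1/6)
P = Q + t·(Z−Q) with t = 8/3, so QP:PZ = 8/3:-5/3

QP:PZ = -8/5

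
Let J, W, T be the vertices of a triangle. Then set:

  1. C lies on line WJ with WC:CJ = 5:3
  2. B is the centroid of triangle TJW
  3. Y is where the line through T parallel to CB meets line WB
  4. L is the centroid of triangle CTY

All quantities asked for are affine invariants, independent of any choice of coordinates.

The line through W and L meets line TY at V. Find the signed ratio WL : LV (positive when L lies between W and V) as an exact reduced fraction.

Assign J = (0, 0), W = (1, 0), T = (0, 1) — the answer is frame-independent, so this choice is without loss of generality.
1. C lies on line WJ with WC:CJ = 5:3 ⇒ C = (3/8, 0)
2. B is the centroid of triangle TJW ⇒ B = (1/3, 1/3)
3. Y is where the line through T parallel to CB meets line WB ⇒ Y = (1/15, 7/15)
4. L is the centroid of triangle CTY ⇒ L = (53/360, 22/45)
line WL meets TY at V = (131/2280, 154/285)
L = W + t·(V−W) with t = 19/21, so WL:LV = 19/21:2/21

WL:LV = 19/2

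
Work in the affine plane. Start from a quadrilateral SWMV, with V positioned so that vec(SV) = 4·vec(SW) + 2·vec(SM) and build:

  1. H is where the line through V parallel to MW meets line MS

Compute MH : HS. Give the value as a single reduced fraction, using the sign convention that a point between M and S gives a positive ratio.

Work in coordinates with S = (0, 0), W = (1, 0), M = (0, 1), V = (4, 2).
1. H is where the line through V parallel to MW meets line MS ⇒ H = (0, 6)
H = M + t·(S−M) with t = -5, so MH:HS = t:(1−t) = -5:6

MH:HS = -5/6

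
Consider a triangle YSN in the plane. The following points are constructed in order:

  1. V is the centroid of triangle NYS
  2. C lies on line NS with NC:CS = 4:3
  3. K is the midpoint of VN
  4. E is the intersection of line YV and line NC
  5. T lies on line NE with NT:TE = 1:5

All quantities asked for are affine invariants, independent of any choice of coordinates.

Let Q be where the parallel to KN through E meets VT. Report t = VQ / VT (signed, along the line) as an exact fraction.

Choose coordinates Y = (0, 0), S = (1, 0), N = (0, 1).
1. V is the centroid of triangle NYS ⇒ V = (1/3, 1/3)
2. C lies on line NS with NC:CS = 4:3 ⇒ C = (4/7, 3/7)
3. K is the midpoint of VN ⇒ K = (1/6, 2/3)
4. E is the intersection of line YV and line NC ⇒ E = (1/2, 1/2)
5. T lies on line NE with NT:TE = 1:5 ⇒ T = (1/12, 11/12)
through E parallel to KN: direction (-1/6, 1/3); meets VT at Q = (-7/6, 23/6)
Q = V + t·(T−V) with t = 6

t = 6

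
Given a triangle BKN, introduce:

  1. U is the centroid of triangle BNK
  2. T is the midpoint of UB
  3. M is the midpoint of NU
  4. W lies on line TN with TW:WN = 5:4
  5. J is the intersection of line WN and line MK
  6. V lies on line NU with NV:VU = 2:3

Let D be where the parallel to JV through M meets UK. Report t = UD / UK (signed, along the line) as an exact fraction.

t = -5/2

Choose coordinates B = (0, 0), K = (1, 0), N = (0, 1).
1. U is the centroid of triangle BNK ⇒ U = (1/3, 1/3)
2. T is the midpoint of UB ⇒ T = (1/6, 1/6)
3. M is the midpoint of NU ⇒ M = (1/6, 2/3)
4. W lies on line TN with TW:WN = 5:4 ⇒ W = (2/27, 17/27)
5. J is the intersection of line WN and line MK ⇒ J = (1/21, 16/21)
6. V lies on line NU with NV:VU = 2:3 ⇒ V = (2/15, 11/15)
through M parallel to JV: direction (3/35, -1/35); meets UK at D = (-4/3, 7/6)
D = U + t·(K−U) with t = -5/2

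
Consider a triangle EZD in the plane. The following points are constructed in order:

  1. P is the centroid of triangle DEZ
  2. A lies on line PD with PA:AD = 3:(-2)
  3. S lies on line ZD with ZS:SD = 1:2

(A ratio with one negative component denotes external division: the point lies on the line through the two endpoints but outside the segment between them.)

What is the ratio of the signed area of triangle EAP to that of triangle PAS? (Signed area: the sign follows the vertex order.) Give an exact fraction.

[EAP]:[PAS] = 3/2

Assign E = (0, 0), Z = (1, 0), D = (0, 1) — the answer is frame-independent, so this choice is without loss of generality.
1. P is the centroid of triangle DEZ ⇒ P = (1/3, 1/3)
2. A lies on line PD with PA:AD = 3:(-2) ⇒ A = (-2/3, 7/3)
3. S lies on line ZD with ZS:SD = 1:2 ⇒ S = (2/3, 1/3)
2·[EAP] = -1, 2·[PAS] = -2/3
[EAP]:[PAS] = -1:-2/3 = 3/2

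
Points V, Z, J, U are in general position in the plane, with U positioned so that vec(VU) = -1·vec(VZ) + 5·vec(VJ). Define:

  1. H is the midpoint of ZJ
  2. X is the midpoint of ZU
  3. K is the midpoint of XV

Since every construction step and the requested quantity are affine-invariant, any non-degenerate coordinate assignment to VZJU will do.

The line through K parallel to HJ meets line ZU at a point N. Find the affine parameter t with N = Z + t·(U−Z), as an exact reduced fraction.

Choose coordinates V = (0, 0), Z = (1, 0), J = (0, 1), U = (-1, 5).
1. H is the midpoint of ZJ ⇒ H = (1/2, 1/2)
2. X is the midpoint of ZU ⇒ X = (0, 5/2)
3. K is the midpoint of XV ⇒ K = (0, 5/4)
through K parallel to HJ: direction (-1/2, 1/2); meets ZU at N = (5/6, 5/12)
N = Z + t·(U−Z) with t = 1/12

t = 1/12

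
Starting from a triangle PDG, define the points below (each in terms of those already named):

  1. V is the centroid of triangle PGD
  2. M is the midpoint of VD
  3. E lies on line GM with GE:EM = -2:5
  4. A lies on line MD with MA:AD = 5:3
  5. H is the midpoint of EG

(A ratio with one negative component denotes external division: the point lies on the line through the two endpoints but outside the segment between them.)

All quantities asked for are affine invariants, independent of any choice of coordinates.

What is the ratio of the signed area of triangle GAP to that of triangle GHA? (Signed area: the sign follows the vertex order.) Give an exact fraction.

[GAP]:[GHA] = 126/5

Choose coordinates P = (0, 0), D = (1, 0), G = (0, 1).
1. V is the centroid of triangle PGD ⇒ V = (1/3, 1/3)
2. M is the midpoint of VD ⇒ M = (2/3, 1/6)
3. E lies on line GM with GE:EM = -2:5 ⇒ E = (-4/9, 14/9)
4. A lies on line MD with MA:AD = 5:3 ⇒ A = (7/8, 1/16)
5. H is the midpoint of EG ⇒ H = (-2/9, 23/18)
2·[GAP] = -7/8, 2·[GHA] = -5/144
[GAP]:[GHA] = -7/8:-5/144 = 126/5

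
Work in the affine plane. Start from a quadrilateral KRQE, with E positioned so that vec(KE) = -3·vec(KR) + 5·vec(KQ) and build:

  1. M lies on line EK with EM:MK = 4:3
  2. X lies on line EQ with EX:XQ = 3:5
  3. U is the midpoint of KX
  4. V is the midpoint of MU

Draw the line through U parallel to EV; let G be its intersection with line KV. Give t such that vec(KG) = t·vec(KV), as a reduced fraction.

Assign K = (0, 0), R = (1, 0), Q = (0, 1), E = (-3, 5) — the answer is frame-independent, so this choice is without loss of generality.
1. M lies on line EK with EM:MK = 4:3 ⇒ M = (-9/7, 15/7)
2. X lies on line EQ with EX:XQ = 3:5 ⇒ X = (-15/8, 7/2)
3. U is the midpoint of KX ⇒ U = (-15/16, 7/4)
4. V is the midpoint of MU ⇒ V = (-249/224, 109/56)
through U parallel to EV: direction (423/224, -171/56); meets KV at G = (-2739/1568, 1199/392)
G = K + t·(V−K) with t = 11/7

t = 11/7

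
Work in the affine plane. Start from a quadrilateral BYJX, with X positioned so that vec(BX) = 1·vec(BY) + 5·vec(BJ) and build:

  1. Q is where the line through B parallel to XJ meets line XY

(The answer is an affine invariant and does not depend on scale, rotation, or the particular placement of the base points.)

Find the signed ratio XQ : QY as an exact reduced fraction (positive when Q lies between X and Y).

Choose coordinates B = (0, 0), Y = (1, 0), J = (0, 1), X = (1, 5).
1. Q is where the line through B parallel to XJ meets line XY ⇒ Q = (1, 4)
Q = X + t·(Y−X) with t = 1/5, so XQ:QY = t:(1−t) = 1/5:4/5

XQ:QY = 1/4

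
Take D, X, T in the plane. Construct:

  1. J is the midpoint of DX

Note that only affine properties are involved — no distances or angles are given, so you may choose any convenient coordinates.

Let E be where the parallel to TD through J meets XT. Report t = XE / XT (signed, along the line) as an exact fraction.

Choose coordinates D = (0, 0), X = (1, 0), T = (0, 1).
1. J is the midpoint of DX ⇒ J = (1/2, 0)
through J parallel to TD: direction (0, -1); meets XT at E = (1/2, 1/2)
E = X + t·(T−X) with t = 1/2

t = 1/2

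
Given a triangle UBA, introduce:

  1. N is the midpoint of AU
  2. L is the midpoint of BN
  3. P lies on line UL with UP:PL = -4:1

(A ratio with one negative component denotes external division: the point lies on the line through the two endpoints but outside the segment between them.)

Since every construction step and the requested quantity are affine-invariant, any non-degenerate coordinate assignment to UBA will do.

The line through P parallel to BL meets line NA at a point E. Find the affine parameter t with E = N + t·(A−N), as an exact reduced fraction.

t = 1/3

Assign U = (0, 0), B = (1, 0), A = (0, 1) — the answer is frame-independent, so this choice is without loss of generality.
1. N is the midpoint of AU ⇒ N = (0, 1/2)
2. L is the midpoint of BN ⇒ L = (1/2, 1/4)
3. P lies on line UL with UP:PL = -4:1 ⇒ P = (2/3, 1/3)
through P parallel to BL: direction (-1/2, 1/4); meets NA at E = (0, 2/3)
E = N + t·(A−N) with t = 1/3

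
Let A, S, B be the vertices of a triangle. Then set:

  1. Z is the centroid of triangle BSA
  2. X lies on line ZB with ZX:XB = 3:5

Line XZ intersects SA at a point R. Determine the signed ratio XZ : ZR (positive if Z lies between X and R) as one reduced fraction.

Choose coordinates A = (0, 0), S = (1, 0), B = (0, 1).
1. Z is the centroid of triangle BSA ⇒ Z = (1/3, 1/3)
2. X lies on line ZB with ZX:XB = 3:5 ⇒ X = (5/24, 7/12)
line XZ meets SA at R = (1/2, 0)
Z = X + t·(R−X) with t = 3/7, so XZ:ZR = 3/7:4/7

XZ:ZR = 3/4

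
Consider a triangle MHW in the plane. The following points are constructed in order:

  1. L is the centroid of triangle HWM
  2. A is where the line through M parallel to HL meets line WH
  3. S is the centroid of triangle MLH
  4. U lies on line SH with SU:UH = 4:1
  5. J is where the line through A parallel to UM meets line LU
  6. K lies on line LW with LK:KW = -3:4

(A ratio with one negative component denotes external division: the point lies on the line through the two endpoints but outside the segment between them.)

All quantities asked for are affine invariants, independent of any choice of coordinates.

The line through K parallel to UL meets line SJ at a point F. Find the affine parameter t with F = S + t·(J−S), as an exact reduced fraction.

Assign M = (0, 0), H = (1, 0), W = (0, 1) — the answer is frame-independent, so this choice is without loss of generality.
1. L is the centroid of triangle HWM ⇒ L = (1/3, 1/3)
2. A is where the line through M parallel to HL meets line WH ⇒ A = (2, -1)
3. S is the centroid of triangle MLH ⇒ S = (4/9, 1/9)
4. U lies on line SH with SU:UH = 4:1 ⇒ U = (8/9, 1/45)
5. J is where the line through A parallel to UM meets line LU ⇒ J = (314/117, -115/117)
6. K lies on line LW with LK:KW = -3:4 ⇒ K = (4/3, -5/3)
through K parallel to UL: direction (-5/9, 14/45); meets SJ at F = (-2044/117, 1037/117)
F = S + t·(J−S) with t = -8

t = -8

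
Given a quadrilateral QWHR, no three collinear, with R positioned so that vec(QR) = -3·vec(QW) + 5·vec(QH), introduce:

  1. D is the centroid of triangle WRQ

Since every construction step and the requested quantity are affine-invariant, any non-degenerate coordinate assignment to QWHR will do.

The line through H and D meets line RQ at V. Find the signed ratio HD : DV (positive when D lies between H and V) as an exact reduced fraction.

HD:DV = 4/5

Assign Q = (0, 0), W = (1, 0), H = (0, 1), R = (-3, 5) — the answer is frame-independent, so this choice is without loss of generality.
1. D is the centroid of triangle WRQ ⇒ D = (-2/3, 5/3)
line HD meets RQ at V = (-3/2, 5/2)
D = H + t·(V−H) with t = 4/9, so HD:DV = 4/9:5/9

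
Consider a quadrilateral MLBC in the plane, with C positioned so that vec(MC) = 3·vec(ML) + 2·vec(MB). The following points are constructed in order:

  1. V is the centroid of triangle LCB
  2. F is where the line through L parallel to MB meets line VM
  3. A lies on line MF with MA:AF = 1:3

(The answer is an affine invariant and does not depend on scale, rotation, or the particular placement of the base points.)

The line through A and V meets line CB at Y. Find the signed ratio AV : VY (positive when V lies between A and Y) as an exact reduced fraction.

AV:VY = 65/64

Set M = (0, 0), L = (1, 0), B = (0, 1), C = (3, 2); any affine frame gives the same invariant.
1. V is the centroid of triangle LCB ⇒ V = (4/3, 1)
2. F is where the line through L parallel to MB meets line VM ⇒ F = (1, 3/4)
3. A lies on line MF with MA:AF = 1:3 ⇒ A = (1/4, 3/16)
line AV meets CB at Y = (12/5, 9/5)
V = A + t·(Y−A) with t = 65/129, so AV:VY = 65/129:64/129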